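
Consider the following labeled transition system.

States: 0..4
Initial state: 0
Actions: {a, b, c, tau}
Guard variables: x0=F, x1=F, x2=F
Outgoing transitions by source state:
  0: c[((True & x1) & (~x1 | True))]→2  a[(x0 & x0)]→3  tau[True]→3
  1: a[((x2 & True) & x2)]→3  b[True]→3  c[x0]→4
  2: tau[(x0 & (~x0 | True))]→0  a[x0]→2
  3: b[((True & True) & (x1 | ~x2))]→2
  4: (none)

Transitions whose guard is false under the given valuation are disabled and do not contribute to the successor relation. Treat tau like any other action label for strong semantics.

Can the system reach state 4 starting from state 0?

Answer: UNREACHABLE

Working:
3 transition(s) survive guard evaluation.
L0 = {0}
L1 = {3}  cumulative {0,3}
L2 = {2}  cumulative {0,2,3}
R = {0,2,3}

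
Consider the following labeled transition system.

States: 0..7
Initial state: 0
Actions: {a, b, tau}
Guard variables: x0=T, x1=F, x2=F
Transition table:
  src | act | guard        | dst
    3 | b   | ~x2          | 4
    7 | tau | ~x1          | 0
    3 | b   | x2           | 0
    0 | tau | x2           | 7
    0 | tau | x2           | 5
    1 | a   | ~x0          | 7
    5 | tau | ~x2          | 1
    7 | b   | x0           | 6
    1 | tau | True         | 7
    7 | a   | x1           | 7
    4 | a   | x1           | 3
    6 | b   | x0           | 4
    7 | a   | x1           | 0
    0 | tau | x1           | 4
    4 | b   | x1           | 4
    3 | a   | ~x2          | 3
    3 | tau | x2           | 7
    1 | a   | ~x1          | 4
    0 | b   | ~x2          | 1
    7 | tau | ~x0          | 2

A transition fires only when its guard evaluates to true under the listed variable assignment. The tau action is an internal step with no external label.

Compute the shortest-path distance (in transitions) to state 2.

Answer: UNREACHABLE

Working:
Layered search for 2:
  L0 = {0}
  L1 = {1}
  L2 = {4,7}
  L3 = {6}
2 never appears.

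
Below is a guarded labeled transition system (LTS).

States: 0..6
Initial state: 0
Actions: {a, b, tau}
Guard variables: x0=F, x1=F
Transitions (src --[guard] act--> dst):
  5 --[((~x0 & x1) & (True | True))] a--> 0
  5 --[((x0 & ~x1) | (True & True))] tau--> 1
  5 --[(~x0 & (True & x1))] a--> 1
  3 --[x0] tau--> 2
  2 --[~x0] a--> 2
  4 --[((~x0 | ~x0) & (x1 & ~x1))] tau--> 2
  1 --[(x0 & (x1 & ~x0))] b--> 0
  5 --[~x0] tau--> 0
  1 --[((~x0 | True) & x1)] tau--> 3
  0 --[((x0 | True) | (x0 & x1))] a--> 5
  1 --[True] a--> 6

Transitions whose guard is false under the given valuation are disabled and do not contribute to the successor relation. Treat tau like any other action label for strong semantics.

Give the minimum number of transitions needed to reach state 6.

Answer: 3

Analysis:
Layered search for 6:
  Layer 0: {0}
  Layer 1: {5}
  Layer 2: {1}
  Layer 3: {6}
6 enters at depth 3; path a·tau·a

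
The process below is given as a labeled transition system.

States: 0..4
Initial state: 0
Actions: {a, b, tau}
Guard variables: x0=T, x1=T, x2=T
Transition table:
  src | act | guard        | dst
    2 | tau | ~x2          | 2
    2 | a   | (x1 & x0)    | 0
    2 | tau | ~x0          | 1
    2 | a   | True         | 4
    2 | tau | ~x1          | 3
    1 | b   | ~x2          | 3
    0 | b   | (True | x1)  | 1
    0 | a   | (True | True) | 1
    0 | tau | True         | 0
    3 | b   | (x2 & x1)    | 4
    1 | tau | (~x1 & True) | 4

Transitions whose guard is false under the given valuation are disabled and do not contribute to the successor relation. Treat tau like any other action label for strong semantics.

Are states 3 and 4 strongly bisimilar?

Answer: NOT BISIMILAR

Working:
Refine partition for ~:
  π0 = {{0,1,2,3,4}}
  π1 = {{0},{1,4},{2},{3}}
Fixed point at round 2; 4 class(es).
class of 3: {3}; class of 4: {1,4}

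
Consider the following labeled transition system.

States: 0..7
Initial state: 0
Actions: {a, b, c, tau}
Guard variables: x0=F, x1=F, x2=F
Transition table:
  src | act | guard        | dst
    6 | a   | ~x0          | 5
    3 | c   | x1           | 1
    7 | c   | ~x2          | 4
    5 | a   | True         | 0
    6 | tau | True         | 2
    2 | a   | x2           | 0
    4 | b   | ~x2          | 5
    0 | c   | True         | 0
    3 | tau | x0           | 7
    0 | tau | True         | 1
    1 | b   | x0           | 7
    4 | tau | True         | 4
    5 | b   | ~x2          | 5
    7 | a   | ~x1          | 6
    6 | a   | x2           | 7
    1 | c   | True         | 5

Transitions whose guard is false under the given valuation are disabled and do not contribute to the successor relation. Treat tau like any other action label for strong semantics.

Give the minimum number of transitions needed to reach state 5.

Answer: 2

Working:
Breadth-first toward 5:
  Layer 0: {0}
  Layer 1: {1}
  Layer 2: {5}
5 enters at depth 2; path tau·c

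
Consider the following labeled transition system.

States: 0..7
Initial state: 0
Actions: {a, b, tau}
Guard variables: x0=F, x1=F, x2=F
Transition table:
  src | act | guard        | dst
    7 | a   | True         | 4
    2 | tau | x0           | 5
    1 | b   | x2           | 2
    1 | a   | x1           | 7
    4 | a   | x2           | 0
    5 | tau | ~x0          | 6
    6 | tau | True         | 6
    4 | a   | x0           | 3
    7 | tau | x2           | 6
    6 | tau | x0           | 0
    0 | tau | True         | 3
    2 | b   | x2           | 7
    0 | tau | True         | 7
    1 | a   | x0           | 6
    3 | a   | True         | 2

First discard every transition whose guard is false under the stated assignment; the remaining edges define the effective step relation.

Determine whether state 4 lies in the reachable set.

After dropping false guards: 6 live edges.
L0 = {0}
L1 = {3,7}  now seen {0,3,7}
L2 = {2,4}  now seen {0,2,3,4,7}
R = {0,2,3,4,7}
Path to 4: tau·a

Answer: REACHABLE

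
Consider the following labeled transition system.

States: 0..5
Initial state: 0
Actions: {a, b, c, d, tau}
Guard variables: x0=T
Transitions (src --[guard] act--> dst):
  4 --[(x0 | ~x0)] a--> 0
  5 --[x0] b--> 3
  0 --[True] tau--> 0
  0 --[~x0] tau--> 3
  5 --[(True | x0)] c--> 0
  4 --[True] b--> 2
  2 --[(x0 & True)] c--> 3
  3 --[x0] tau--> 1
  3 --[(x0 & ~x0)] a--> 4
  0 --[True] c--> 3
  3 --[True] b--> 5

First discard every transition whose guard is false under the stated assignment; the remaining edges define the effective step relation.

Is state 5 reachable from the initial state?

9 transition(s) survive guard evaluation.
Layer 0: {0}
Layer 1: {3}  now seen {0,3}
Layer 2: {1,5}  now seen {0,1,3,5}
Reachable = {0,1,3,5}
trace reaching 5: c·b

Answer: REACHABLE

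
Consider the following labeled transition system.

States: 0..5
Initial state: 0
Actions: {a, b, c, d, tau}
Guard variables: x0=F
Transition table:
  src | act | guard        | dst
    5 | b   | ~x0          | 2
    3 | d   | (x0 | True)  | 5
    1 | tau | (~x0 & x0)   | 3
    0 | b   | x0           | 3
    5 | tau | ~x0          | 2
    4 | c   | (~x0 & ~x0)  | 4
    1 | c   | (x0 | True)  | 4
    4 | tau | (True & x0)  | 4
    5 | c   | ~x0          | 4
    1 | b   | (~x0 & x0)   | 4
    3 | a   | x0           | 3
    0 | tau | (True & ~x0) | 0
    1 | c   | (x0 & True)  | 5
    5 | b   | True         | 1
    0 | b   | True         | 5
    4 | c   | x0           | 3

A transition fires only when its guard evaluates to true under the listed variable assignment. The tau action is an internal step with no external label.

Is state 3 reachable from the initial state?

After dropping false guards: 9 live edges.
Layer 0: {0}
Layer 1: {5}  now seen {0,5}
Layer 2: {1,2,4}  now seen {0,1,2,4,5}
R = {0,1,2,4,5}

Answer: UNREACHABLE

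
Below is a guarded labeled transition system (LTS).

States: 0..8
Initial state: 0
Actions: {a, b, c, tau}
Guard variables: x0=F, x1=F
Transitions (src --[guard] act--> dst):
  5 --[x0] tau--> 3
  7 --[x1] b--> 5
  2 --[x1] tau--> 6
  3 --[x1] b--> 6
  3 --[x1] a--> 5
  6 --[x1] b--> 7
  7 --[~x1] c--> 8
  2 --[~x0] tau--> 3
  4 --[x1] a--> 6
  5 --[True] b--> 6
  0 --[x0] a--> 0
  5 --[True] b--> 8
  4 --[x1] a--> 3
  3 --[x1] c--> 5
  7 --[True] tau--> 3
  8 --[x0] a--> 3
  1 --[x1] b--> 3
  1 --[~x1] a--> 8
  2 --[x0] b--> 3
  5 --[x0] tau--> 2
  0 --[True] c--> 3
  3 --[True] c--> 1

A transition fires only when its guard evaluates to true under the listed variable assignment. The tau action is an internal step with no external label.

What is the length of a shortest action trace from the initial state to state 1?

Breadth-first toward 1:
  L0 = {0}
  L1 = {3}
  L2 = {1}
1 enters at depth 2; path c·c

Answer: 2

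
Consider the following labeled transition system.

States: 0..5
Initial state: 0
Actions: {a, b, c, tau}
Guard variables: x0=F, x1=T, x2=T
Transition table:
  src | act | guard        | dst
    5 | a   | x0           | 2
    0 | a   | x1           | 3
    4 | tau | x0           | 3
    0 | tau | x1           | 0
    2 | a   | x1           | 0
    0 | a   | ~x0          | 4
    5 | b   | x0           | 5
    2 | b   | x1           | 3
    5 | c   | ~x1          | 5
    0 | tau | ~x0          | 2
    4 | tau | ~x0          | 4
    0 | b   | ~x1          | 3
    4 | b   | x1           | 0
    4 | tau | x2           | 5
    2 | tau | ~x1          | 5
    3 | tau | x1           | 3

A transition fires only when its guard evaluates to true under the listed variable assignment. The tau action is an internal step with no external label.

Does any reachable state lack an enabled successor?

Answer: DEADLOCK at state 5

Analysis:
R = {0,2,3,4,5}
  0: a→3  a→4  tau→0  tau→2  [4 out]
  2: a→0  b→3  [2 out]
  3: tau→3  [1 out]
  4: b→0  tau→4  tau→5  [3 out]
  5: ∅  [deadlock]
trace reaching 5: a·tau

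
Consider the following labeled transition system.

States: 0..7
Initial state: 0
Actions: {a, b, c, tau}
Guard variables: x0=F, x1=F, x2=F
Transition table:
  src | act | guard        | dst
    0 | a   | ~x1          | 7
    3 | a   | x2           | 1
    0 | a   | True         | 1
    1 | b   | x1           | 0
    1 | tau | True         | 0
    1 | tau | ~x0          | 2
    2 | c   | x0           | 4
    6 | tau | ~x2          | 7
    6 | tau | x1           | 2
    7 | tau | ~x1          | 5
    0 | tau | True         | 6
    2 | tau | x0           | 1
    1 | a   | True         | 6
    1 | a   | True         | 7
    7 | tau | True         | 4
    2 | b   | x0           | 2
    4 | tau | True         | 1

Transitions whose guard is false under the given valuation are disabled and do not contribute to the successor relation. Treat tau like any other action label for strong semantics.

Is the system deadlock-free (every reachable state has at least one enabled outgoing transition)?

Reachable = {0,1,2,4,5,6,7}
  0: a→1  a→7  tau→6  [deg 3]
  1: a→6  a→7  tau→0  tau→2  [deg 4]
  2: ∅  [STUCK]
  4: tau→1  [deg 1]
  5: ∅  [STUCK]
  6: tau→7  [deg 1]
  7: tau→4  tau→5  [deg 2]
Path to 2: a·tau

Answer: DEADLOCK at state 2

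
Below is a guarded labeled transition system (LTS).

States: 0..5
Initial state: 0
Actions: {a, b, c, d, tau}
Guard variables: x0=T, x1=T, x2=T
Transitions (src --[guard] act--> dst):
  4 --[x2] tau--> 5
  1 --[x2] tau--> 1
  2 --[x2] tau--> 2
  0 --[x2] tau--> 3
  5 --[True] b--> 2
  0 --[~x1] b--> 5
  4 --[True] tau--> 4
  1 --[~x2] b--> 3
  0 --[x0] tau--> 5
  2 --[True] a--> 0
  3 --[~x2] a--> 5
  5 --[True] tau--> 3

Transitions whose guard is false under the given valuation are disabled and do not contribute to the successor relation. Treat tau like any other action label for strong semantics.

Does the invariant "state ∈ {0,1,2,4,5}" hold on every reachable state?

Inv-set: {0,1,2,4,5}
Reachable = {0,2,3,5}
  0: ok
  2: ok
  3: outside
  5: ok
witness against invariant: tau → 3

Answer: INVARIANT VIOLATED at state 3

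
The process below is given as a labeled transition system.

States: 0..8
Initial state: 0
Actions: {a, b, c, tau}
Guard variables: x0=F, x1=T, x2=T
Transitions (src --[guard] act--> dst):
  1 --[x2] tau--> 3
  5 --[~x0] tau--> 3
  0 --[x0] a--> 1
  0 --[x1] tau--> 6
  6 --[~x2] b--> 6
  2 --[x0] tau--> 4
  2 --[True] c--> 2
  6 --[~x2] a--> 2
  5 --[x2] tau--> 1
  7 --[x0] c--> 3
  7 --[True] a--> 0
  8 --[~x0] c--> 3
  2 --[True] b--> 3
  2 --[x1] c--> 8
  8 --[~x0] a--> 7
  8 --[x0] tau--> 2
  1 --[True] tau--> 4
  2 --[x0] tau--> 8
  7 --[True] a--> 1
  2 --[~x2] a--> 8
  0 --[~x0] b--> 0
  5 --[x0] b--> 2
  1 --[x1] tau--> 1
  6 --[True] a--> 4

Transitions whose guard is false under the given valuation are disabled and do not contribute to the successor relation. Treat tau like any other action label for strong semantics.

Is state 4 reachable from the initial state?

Answer: REACHABLE

Analysis:
15 transition(s) survive guard evaluation.
depth 0: {0}
depth 1: {6}  now seen {0,6}
depth 2: {4}  now seen {0,4,6}
R = {0,4,6}
witness 4: tau·a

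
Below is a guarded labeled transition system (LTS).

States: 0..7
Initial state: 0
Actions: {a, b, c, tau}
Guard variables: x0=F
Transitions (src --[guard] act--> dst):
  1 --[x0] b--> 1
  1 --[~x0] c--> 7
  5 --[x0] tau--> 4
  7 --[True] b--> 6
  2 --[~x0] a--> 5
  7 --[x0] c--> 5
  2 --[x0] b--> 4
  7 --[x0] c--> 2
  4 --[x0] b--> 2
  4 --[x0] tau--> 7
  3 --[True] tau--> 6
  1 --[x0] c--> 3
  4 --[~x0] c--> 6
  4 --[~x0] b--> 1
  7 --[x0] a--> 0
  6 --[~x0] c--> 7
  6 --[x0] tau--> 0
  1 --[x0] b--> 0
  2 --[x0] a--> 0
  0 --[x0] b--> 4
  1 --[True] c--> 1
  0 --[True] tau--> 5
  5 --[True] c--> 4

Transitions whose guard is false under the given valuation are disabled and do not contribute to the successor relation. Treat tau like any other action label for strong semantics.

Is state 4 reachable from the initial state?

Guard filter leaves 10 enabled edge(s).
L0 = {0}
L1 = {5}  total {0,5}
L2 = {4}  total {0,4,5}
L3 = {1,6}  total {0,1,4,5,6}
L4 = {7}  total {0,1,4,5,6,7}
R = {0,1,4,5,6,7}
trace reaching 4: tau·c

Answer: REACHABLE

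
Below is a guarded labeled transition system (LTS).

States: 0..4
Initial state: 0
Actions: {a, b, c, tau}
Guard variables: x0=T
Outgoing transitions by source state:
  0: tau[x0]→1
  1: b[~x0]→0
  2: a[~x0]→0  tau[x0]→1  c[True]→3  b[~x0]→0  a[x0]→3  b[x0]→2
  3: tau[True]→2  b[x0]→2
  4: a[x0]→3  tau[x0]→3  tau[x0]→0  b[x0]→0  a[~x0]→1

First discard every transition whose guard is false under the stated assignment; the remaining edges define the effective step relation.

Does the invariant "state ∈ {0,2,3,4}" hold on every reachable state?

Answer: INVARIANT VIOLATED at state 1

Trace:
Allowed set {0,2,3,4}
Reachable = {0,1}
  0: ok
  1: ✗ unsafe
counterexample path to 1: tau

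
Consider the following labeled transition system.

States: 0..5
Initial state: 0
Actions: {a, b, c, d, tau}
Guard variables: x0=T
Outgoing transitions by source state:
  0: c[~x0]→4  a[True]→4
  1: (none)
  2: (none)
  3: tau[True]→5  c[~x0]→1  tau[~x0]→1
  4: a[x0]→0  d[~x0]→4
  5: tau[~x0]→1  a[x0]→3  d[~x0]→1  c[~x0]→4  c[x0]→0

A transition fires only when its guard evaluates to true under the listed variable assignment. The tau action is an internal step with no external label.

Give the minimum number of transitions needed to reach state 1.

Answer: UNREACHABLE

Working:
BFS to 1:
  depth 0: {0}
  depth 1: {4}
1 never appears.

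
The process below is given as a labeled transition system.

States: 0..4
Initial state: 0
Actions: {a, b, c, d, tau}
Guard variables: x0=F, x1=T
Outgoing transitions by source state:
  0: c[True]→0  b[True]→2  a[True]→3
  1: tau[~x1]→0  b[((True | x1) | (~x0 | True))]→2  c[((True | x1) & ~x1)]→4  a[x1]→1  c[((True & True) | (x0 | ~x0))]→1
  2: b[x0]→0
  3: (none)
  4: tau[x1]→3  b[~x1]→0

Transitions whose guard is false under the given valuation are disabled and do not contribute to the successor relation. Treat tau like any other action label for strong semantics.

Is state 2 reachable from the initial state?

Answer: REACHABLE

Analysis:
After dropping false guards: 7 live edges.
L0 = {0}
L1 = {2,3}  cumulative {0,2,3}
R = {0,2,3}
witness 2: b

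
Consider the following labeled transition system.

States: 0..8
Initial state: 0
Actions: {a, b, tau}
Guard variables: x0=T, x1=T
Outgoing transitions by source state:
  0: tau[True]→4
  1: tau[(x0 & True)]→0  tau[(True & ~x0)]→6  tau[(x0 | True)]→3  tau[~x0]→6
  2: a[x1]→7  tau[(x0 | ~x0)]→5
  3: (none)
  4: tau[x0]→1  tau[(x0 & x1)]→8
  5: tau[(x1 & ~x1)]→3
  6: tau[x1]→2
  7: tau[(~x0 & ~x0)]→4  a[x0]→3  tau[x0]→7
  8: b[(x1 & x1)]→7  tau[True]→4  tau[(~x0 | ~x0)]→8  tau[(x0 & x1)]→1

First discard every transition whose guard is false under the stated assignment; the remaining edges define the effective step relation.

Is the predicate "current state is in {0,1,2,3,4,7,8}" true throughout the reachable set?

Inv-set: {0,1,2,3,4,7,8}
Reachable = {0,1,3,4,7,8}
  0: safe
  1: safe
  3: safe
  4: safe
  7: safe
  8: safe

Answer: INVARIANT HOLDS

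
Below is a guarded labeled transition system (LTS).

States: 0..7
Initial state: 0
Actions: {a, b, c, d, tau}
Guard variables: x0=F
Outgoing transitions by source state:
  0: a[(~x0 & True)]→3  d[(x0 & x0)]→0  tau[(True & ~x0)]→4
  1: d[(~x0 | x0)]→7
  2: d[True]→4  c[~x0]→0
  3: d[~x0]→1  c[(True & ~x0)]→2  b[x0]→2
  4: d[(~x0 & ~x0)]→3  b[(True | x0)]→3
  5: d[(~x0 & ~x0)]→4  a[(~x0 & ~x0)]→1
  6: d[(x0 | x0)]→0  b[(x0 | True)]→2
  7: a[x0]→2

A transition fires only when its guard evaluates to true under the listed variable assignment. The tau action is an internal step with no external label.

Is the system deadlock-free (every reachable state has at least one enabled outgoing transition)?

Answer: DEADLOCK at state 7

Analysis:
Reachable = {0,1,2,3,4,7}
  0: a→3  tau→4  [deg 2]
  1: d→7  [deg 1]
  2: c→0  d→4  [deg 2]
  3: c→2  d→1  [deg 2]
  4: b→3  d→3  [deg 2]
  7: ∅  [STUCK]
witness 7: a·d·d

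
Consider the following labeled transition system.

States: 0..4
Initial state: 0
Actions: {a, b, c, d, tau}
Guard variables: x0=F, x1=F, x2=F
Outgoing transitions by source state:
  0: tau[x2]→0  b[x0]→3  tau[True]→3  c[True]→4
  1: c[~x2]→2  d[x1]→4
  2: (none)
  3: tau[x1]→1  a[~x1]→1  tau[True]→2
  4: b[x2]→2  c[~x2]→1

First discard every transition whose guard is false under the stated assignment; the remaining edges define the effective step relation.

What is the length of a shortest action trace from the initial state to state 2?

BFS to 2:
  depth 0: {0}
  depth 1: {3,4}
  depth 2: {1,2}
first hit 2 at d=2 via tau·tau

Answer: 2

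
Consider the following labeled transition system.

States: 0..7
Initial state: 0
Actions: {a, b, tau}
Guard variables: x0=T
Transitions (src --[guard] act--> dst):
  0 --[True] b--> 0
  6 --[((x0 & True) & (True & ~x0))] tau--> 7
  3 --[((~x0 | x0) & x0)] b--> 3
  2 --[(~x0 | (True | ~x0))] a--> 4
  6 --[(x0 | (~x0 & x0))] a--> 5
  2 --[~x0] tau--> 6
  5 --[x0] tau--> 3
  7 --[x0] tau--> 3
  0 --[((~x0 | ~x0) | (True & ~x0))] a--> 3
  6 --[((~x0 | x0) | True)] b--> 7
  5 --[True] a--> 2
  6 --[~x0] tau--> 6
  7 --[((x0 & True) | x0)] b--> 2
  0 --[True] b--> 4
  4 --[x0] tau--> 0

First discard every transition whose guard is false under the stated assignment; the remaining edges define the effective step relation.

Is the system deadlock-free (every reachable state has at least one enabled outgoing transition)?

Reach set: {0,4}
  0: b→0  b→4  [deg 2]
  4: tau→0  [deg 1]

Answer: DEADLOCK-FREE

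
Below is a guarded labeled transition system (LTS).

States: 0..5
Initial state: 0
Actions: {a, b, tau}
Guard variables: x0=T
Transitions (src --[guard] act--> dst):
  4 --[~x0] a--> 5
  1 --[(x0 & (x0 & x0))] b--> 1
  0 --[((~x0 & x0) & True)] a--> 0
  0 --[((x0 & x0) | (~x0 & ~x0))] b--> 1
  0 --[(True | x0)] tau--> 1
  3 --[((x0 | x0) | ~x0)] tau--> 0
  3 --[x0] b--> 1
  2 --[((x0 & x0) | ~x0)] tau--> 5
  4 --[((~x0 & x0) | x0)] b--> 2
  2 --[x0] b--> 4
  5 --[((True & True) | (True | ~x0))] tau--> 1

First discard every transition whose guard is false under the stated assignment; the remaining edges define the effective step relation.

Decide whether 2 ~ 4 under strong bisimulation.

Compute ~ classes (split until stable):
  P[0] = {{0,1,2,3,4,5}}
  P[1] = {{0,2,3},{1,4},{5}}
  P[2] = {{0},{1},{2},{3},{4},{5}}
6 equivalence class(es) (converged in 3)
2∈{2}, 4∈{4}

Answer: NOT BISIMILAR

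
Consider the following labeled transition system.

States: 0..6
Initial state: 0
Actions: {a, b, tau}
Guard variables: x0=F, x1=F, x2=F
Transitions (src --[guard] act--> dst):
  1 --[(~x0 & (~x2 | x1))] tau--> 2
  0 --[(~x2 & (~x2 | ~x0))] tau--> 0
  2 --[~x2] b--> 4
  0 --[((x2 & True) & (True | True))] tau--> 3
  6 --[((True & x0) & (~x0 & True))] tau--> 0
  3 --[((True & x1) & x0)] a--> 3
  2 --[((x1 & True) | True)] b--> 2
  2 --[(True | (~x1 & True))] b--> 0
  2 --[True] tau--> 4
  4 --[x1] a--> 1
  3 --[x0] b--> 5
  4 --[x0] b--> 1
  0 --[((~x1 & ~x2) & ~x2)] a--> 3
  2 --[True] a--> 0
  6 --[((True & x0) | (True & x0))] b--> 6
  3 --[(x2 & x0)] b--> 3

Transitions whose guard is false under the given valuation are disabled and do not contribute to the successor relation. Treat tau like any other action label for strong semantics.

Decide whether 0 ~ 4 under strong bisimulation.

Bisimulation quotient by refinement:
  π0 = {{0,1,2,3,4,5,6}}
  π1 = {{0},{1},{2},{3,4,5,6}}
Fixed point at round 2; 4 class(es).
[0]={0}  [4]={3,4,5,6}

Answer: NOT BISIMILAR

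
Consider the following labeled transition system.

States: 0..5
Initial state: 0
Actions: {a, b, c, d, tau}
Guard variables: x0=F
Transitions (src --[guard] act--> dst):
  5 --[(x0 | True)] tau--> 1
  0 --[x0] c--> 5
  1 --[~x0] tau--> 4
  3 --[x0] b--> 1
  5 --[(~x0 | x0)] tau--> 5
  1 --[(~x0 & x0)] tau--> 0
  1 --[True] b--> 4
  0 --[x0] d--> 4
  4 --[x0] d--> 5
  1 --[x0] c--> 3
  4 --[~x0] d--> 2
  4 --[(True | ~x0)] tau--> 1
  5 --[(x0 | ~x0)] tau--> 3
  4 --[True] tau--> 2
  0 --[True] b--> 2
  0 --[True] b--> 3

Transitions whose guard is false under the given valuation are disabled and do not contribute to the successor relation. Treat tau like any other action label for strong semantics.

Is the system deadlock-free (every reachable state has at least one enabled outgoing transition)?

Reachable = {0,2,3}
  0: b→2  b→3  [2 exit(s)]
  2: ∅  [STUCK]
  3: ∅  [STUCK]
trace reaching 2: b

Answer: DEADLOCK at state 2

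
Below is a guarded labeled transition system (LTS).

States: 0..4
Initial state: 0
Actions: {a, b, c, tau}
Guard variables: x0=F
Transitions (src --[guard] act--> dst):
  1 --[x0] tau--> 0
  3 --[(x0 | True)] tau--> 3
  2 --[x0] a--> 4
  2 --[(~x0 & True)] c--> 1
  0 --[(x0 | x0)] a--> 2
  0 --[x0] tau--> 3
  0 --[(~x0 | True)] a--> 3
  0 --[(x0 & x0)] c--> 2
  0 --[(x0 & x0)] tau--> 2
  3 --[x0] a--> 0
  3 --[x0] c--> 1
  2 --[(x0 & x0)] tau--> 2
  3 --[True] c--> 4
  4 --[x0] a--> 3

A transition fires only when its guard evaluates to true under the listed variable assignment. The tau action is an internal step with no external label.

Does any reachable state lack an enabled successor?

Answer: DEADLOCK at state 4

Working:
R = {0,3,4}
  0: a→3  [1 exit(s)]
  3: c→4  tau→3  [2 exit(s)]
  4: ∅  [STUCK]
Path to 4: a·c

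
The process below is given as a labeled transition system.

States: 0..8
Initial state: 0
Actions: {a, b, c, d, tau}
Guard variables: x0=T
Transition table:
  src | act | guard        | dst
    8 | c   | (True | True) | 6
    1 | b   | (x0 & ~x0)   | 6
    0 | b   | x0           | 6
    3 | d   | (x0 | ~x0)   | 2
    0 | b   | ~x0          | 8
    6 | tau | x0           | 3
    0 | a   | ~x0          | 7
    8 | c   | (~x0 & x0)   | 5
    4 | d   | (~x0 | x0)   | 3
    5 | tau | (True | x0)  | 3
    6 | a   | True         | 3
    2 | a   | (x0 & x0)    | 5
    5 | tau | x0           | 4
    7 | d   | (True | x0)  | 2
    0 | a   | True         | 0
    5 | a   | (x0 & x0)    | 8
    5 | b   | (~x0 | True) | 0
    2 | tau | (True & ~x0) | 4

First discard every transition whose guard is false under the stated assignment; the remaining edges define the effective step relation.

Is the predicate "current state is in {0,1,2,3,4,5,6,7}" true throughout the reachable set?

Answer: INVARIANT VIOLATED at state 8

Trace:
Allowed set {0,1,2,3,4,5,6,7}
R = {0,2,3,4,5,6,8}
  0: ✓
  2: ✓
  3: ✓
  4: ✓
  5: ✓
  6: ✓
  8: outside
witness against invariant: b·tau·d·a·a → 8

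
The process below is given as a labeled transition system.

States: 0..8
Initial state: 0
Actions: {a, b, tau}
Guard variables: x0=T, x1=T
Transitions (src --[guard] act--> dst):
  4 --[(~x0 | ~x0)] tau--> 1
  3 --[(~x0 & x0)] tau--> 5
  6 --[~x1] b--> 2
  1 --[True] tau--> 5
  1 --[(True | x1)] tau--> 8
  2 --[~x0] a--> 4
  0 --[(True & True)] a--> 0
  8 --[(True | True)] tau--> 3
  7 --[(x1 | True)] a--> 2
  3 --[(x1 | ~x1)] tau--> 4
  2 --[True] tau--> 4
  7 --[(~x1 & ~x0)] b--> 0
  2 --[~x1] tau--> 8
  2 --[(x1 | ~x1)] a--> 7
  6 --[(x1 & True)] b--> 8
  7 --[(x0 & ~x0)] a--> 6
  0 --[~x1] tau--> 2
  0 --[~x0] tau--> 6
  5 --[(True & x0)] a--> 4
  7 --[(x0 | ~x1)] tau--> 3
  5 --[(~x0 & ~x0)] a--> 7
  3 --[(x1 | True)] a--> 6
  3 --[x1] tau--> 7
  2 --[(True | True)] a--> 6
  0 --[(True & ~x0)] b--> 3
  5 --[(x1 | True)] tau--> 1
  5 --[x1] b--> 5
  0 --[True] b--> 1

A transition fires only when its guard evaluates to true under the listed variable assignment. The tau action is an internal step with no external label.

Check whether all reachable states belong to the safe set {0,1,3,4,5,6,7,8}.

Answer: INVARIANT VIOLATED at state 2

Analysis:
Safe = {0,1,3,4,5,6,7,8}
R = {0,1,2,3,4,5,6,7,8}
  0: ✓
  1: ✓
  2: outside
  3: ✓
  4: ✓
  5: ✓
  6: ✓
  7: ✓
  8: ✓
counterexample path to 2: b·tau·tau·tau·a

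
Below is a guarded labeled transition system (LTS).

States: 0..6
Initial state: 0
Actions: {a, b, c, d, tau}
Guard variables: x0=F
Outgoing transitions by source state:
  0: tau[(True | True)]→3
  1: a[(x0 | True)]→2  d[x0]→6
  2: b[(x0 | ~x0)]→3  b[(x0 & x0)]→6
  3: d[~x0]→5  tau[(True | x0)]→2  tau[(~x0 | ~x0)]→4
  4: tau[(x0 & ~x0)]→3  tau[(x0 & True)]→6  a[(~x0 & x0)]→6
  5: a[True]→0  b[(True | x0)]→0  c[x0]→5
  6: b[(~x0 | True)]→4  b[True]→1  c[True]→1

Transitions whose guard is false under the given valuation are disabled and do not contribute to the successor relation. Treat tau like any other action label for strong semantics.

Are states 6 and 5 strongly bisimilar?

Answer: NOT BISIMILAR

Working:
Compute ~ classes (split until stable):
  P[0] = {{0,1,2,3,4,5,6}}
  P[1] = {{0},{1},{2},{3},{4},{5},{6}}
Fixed point at round 2; 7 class(es).
[6]={6}  [5]={5}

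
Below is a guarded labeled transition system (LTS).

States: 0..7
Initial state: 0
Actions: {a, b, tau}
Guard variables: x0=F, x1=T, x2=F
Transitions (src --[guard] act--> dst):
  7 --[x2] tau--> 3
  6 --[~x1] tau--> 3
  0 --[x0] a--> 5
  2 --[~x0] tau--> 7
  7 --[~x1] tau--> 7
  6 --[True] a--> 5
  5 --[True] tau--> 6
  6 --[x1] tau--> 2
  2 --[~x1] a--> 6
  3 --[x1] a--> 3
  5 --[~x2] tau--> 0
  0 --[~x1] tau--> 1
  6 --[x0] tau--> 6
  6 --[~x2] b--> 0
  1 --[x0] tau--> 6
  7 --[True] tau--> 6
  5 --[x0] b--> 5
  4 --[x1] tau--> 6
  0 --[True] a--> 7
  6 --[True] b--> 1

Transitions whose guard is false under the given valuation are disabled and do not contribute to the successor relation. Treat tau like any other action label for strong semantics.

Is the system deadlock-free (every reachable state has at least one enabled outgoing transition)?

Reach set: {0,1,2,5,6,7}
  0: a→7  [1 out]
  1: ∅  [STUCK]
  2: tau→7  [1 out]
  5: tau→0  tau→6  [2 out]
  6: a→5  b→0  b→1  tau→2  [4 out]
  7: tau→6  [1 out]
witness 1: a·tau·b

Answer: DEADLOCK at state 1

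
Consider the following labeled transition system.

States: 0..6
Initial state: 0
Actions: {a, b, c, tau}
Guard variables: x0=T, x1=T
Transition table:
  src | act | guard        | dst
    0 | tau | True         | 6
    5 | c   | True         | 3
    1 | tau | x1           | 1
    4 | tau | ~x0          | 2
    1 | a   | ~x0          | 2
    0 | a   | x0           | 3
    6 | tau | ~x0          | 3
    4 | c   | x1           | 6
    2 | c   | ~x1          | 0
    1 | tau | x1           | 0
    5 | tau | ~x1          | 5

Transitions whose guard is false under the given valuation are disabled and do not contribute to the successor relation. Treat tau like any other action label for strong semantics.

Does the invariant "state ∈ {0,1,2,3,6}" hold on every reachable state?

Answer: INVARIANT HOLDS

Trace:
Inv-set: {0,1,2,3,6}
R = {0,3,6}
  0: ✓
  3: ✓
  6: ✓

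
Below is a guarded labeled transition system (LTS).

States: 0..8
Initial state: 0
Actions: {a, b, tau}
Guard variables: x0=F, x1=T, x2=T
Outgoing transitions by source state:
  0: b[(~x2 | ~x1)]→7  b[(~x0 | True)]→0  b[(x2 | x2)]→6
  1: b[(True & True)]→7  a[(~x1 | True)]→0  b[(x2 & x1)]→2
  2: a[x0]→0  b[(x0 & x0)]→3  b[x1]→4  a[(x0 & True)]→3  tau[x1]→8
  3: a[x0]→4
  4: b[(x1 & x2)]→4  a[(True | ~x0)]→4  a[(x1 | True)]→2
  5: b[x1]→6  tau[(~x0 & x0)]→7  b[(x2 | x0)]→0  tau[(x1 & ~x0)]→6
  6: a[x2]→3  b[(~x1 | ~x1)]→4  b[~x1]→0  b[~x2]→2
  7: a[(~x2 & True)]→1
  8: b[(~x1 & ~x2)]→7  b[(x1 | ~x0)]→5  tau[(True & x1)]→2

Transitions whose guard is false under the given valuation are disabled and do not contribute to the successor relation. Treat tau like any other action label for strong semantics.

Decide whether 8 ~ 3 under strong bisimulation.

Compute ~ classes (split until stable):
  π0 = {{0,1,2,3,4,5,6,7,8}}
  π1 = {{0},{1,4},{2,5,8},{3,7},{6}}
  π2 = {{0},{1},{2},{3,7},{4},{5},{6},{8}}
8 equivalence class(es) (converged in 3)
class of 8: {8}; class of 3: {3,7}

Answer: NOT BISIMILAR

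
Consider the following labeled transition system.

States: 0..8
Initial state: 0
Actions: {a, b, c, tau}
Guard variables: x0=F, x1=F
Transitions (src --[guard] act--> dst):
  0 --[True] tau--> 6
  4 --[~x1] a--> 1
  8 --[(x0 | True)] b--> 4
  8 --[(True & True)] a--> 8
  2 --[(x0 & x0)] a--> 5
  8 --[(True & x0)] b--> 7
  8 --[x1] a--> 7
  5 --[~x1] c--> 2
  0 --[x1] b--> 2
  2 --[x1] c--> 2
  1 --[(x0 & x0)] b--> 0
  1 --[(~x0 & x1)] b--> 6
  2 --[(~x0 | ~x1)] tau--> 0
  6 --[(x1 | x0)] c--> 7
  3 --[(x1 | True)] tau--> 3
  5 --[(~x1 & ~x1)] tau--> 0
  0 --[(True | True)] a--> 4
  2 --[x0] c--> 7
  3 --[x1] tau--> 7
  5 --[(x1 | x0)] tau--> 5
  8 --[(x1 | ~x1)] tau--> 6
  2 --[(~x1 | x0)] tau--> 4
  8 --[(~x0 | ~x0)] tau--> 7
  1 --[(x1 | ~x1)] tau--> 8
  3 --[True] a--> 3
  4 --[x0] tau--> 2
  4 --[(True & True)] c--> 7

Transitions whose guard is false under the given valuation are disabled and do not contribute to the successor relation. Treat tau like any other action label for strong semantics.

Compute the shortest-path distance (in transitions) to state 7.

Answer: 2

Working:
Breadth-first toward 7:
  L0 = {0}
  L1 = {4,6}
  L2 = {1,7}
depth(7)=2, e.g. a·c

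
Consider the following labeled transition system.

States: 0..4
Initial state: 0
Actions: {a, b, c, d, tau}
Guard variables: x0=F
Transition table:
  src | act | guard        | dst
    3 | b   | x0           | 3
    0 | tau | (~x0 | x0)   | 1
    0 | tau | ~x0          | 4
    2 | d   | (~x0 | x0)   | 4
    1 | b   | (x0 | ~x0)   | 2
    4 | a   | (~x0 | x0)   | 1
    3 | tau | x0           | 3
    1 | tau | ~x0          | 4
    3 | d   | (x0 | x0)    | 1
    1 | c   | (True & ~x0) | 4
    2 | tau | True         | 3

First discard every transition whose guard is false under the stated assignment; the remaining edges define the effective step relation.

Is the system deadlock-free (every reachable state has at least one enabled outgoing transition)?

Reachable = {0,1,2,3,4}
  0: tau→1  tau→4  [deg 2]
  1: b→2  c→4  tau→4  [deg 3]
  2: d→4  tau→3  [deg 2]
  3: ∅  [no exit]
  4: a→1  [deg 1]
Path to 3: tau·b·tau

Answer: DEADLOCK at state 3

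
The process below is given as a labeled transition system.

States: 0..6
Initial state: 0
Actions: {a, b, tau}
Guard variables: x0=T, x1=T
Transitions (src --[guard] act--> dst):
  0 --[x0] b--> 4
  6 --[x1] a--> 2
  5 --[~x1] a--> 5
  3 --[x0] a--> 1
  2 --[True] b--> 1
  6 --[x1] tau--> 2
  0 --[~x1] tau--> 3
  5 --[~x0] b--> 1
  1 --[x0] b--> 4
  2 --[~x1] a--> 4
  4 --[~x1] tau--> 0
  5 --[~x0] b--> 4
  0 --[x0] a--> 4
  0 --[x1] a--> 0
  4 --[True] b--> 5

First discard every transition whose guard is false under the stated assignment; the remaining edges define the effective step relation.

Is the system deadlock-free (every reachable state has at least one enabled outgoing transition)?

Answer: DEADLOCK at state 5

Trace:
R = {0,4,5}
  0: a→0  a→4  b→4  [deg 3]
  4: b→5  [deg 1]
  5: ∅  [deadlock]
witness 5: b·b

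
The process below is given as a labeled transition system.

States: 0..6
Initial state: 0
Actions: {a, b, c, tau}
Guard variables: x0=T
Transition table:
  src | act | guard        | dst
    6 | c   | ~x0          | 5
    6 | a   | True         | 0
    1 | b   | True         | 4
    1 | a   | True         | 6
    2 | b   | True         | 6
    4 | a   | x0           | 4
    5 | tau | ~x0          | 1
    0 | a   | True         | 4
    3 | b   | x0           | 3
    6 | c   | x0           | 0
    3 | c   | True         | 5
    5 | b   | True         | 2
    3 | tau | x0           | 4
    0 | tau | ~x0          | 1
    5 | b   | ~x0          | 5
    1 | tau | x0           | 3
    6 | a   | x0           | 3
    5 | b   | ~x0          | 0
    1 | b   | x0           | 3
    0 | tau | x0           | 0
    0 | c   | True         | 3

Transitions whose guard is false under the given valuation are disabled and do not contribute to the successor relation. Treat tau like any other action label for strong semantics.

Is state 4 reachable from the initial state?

Answer: REACHABLE

Analysis:
16 transition(s) survive guard evaluation.
depth 0: {0}
depth 1: {3,4}  cumulative {0,3,4}
depth 2: {5}  cumulative {0,3,4,5}
depth 3: {2}  cumulative {0,2,3,4,5}
depth 4: {6}  cumulative {0,2,3,4,5,6}
Reach set: {0,2,3,4,5,6}
witness 4: a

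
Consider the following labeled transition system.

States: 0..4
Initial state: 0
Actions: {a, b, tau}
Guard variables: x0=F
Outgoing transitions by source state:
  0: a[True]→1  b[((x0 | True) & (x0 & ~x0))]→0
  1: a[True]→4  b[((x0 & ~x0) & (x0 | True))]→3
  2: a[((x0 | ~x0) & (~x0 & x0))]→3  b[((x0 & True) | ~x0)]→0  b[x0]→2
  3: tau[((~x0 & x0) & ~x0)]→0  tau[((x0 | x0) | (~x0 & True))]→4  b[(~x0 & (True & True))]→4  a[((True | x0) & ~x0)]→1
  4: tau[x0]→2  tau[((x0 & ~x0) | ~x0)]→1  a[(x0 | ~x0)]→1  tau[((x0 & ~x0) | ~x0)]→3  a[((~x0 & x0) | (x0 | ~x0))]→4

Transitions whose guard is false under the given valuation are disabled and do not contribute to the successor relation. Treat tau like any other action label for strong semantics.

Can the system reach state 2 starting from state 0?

Answer: UNREACHABLE

Analysis:
10 transition(s) survive guard evaluation.
Layer 0: {0}
Layer 1: {1}  cumulative {0,1}
Layer 2: {4}  cumulative {0,1,4}
Layer 3: {3}  cumulative {0,1,3,4}
Reachable = {0,1,3,4}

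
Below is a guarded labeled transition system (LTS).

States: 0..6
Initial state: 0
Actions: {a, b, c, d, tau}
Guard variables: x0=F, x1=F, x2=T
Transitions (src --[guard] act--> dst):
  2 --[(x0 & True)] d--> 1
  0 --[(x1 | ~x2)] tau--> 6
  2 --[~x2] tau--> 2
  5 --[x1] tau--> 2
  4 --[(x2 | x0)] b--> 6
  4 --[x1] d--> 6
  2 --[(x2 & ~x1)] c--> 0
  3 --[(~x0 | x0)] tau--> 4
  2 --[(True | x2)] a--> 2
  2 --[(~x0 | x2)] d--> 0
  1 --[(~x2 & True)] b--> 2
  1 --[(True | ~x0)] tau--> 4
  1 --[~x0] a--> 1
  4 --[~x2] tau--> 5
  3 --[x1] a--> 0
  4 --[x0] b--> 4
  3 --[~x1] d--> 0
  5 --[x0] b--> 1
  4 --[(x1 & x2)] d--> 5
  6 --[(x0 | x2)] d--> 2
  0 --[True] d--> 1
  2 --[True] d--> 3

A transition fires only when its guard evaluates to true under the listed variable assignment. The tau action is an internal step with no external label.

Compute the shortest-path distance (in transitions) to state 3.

Layered search for 3:
  depth 0: {0}
  depth 1: {1}
  depth 2: {4}
  depth 3: {6}
  depth 4: {2}
  depth 5: {3}
3 enters at depth 5; path d·tau·b·d·d

Answer: 5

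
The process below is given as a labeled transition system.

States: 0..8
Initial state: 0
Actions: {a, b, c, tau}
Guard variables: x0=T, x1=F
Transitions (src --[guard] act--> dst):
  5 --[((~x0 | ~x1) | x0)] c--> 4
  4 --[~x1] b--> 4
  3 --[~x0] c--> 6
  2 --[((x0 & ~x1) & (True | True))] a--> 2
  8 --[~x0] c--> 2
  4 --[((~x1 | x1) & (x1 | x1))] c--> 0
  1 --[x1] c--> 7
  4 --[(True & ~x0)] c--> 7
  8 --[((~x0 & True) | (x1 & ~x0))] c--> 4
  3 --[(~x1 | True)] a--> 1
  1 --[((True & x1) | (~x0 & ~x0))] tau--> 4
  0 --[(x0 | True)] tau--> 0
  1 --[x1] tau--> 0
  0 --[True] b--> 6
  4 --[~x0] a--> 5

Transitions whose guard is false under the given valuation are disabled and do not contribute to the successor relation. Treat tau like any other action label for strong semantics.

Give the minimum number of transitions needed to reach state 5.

Answer: UNREACHABLE

Working:
Breadth-first toward 5:
  L0 = {0}
  L1 = {6}
5 never appears.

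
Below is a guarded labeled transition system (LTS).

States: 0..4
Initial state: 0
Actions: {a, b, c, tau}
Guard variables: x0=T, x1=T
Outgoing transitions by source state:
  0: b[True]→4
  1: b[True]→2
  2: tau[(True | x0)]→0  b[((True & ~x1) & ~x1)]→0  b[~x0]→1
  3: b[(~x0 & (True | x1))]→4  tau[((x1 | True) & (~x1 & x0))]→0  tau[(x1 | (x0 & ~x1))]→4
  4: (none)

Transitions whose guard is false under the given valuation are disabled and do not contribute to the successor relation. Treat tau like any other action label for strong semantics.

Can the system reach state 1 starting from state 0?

Answer: UNREACHABLE

Trace:
Guard filter leaves 4 enabled edge(s).
L0 = {0}
L1 = {4}  total {0,4}
Reach set: {0,4}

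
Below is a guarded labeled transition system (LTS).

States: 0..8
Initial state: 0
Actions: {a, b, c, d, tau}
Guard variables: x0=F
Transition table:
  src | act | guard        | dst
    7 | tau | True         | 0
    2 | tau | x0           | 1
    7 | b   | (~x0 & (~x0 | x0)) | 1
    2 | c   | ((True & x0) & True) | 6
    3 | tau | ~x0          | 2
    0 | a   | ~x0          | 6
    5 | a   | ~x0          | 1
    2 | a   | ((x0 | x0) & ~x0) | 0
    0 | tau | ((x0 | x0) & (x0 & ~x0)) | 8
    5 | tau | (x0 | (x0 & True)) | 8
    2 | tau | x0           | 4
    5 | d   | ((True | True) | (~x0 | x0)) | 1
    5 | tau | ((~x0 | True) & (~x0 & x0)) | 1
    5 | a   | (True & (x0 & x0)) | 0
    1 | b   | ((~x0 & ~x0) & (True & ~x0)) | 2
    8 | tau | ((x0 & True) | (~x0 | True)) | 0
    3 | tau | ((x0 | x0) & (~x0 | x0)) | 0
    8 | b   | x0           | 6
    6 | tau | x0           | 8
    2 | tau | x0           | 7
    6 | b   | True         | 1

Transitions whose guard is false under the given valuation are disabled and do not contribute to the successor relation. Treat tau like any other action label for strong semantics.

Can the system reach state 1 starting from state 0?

Answer: REACHABLE

Trace:
After dropping false guards: 9 live edges.
L0 = {0}
L1 = {6}  cumulative {0,6}
L2 = {1}  cumulative {0,1,6}
L3 = {2}  cumulative {0,1,2,6}
Reach set: {0,1,2,6}
Path to 1: a·b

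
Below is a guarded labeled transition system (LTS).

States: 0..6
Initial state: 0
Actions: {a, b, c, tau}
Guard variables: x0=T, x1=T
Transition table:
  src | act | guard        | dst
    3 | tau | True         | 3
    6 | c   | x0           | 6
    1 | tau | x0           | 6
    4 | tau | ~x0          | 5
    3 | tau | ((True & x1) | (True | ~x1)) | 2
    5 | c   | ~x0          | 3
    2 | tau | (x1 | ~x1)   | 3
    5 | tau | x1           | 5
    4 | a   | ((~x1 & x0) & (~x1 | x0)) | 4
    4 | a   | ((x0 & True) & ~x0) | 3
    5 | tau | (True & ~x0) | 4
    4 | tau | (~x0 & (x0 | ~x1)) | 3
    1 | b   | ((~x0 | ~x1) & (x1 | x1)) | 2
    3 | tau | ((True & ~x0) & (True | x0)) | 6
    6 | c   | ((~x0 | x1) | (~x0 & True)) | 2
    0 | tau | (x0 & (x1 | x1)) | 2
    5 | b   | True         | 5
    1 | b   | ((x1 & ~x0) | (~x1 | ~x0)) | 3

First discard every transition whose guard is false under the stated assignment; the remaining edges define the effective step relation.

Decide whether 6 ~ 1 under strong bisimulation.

Bisimulation quotient by refinement:
  P[0] = {{0,1,2,3,4,5,6}}
  P[1] = {{0,1,2,3},{4},{5},{6}}
  P[2] = {{0,2,3},{1},{4},{5},{6}}
5 equivalence class(es) (converged in 3)
6∈{6}, 1∈{1}

Answer: NOT BISIMILAR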